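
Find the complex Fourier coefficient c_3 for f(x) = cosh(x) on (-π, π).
Compute the real Fourier coefficients first: a_3 = -sinh(π)/(5·π), b_3 = 0.
Then c_3 = (a_3 − i·b_3)/2 = -sinh(π)/(10·π).

Final answer: -sinh(π)/(10·π)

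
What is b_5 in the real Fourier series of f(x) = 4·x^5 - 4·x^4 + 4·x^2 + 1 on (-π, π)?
b_5 = (1/π) ∫_{-π}^{π} f(x)·sin(5x) dx.
Evaluate the integral (use parity and integration by parts as needed): b_5 = -32·π^2/25 + 192/625 + 8·π^4/5.

Final answer: -32·π^2/25 + 192/625 + 8·π^4/5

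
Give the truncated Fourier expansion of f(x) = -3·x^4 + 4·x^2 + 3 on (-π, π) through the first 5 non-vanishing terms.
(-160 + 24·π^2)·cos(x) + (13 - 6·π^2)·cos(2·x) + (-32/9 + 8·π^2/3)·cos(3·x) + (25/16 - 3·π^2/2)·cos(4·x) - 3·π^4/5 + 3 + 4·π^2/3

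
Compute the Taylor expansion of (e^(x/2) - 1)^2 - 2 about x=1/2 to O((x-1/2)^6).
-2·e^(1/4) - 1 + e^(1/2) + (-e^(1/4) + e^(1/2))·(x - 1/2) + (-9·e^(3/4) - 2·e^(5/4) - e^(1/4) + 5·e^(1/2) + 7·e)·(x - 1/2)^2/(-12·e^(1/4) - 4·e^(3/4) + 4 + 12·e^(1/2)) + (-15·e^(3/4) - 4·e^(5/4) - e^(1/4) + 7·e^(1/2) + 13·e)·(x - 1/2)^3/(-72·e^(1/4) - 24·e^(3/4) + 24 + 72·e^(1/2)) + (-27·e^(3/4) - 8·e^(5/4) - e^(1/4) + 11·e^(1/2) + 25·e)·(x - 1/2)^4/(-576·e^(1/4) - 192·e^(3/4) + 192 + 576·e^(1/2)) + (-51·e^(3/4) - 16·e^(5/4) - e^(1/4) + 19·e^(1/2) + 49·e)·(x - 1/2)^5/(-5760·e^(1/4) - 1920·e^(3/4) + 1920 + 5760·e^(1/2))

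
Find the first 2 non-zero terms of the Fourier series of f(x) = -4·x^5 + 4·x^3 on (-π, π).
(-1008 - 8·π^4 + 168·π^2)·sin(x) + (-24·π^2 + 36 + 4·π^4)·sin(2·x)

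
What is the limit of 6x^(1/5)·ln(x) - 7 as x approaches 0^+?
The product is a 0·∞ indeterminate form at x → 0⁺.
Rewrite the product as 6·ln(x) / x^(-1/5) and apply L'Hôpital, or use the standard hierarchy x^(-1/5) ≫ |ln x| as x → 0⁺.
The indeterminate product → 0, so the limit = -7.

Final answer: -7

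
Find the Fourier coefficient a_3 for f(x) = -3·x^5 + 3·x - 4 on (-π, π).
a_3 = (1/π) ∫_{-π}^{π} f(x)·cos(3x) dx.
Evaluate the integral (use parity and integration by parts as needed): a_3 = 0.

Final answer: 0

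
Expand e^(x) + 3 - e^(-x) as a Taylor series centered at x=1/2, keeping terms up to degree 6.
(-1 + e + 3·e^(1/2))·e^(-1/2) + (1 + e)·e^(-1/2)·(x - 1/2) + (-1 + e)·e^(-1/2)·(x - 1/2)^2/2 + (1 + e)·e^(-1/2)·(x - 1/2)^3/6 + (-1 + e)·e^(-1/2)·(x - 1/2)^4/24 + (1 + e)·e^(-1/2)·(x - 1/2)^5/120 + (-1 + e)·e^(-1/2)·(x - 1/2)^6/720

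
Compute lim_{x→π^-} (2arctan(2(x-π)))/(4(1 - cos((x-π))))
Both numerator and denominator → 0 as x → π^-; this is a 0/0 indeterminate form.
Expand each to leading order near x = π: numerator ~ 4·(x - π), denominator ~ 2·(x - π)^2.
The limit of the ratio is -∞.

Final answer: -∞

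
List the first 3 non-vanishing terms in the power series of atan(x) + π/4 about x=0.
-x^3/3 + x + π/4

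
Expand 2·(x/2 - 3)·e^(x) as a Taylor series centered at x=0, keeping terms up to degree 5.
-x^5/120 - x^4/12 - x^3/2 - 2·x^2 - 5·x - 6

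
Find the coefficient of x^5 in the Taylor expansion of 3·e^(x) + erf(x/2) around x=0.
Expand to order 5: 3·e^(x) + erf(x/2) = x^5·(1/(160·√(π)) + 1/40) + x^4/8 + x^3·(1/2 - 1/(12·√(π))) + 3·x^2/2 + x·(1/√(π) + 3) + 3 + O(x^6).
The coefficient of x^5 is 1/(160·√(π)) + 1/40.

Final answer: 1/(160·√(π)) + 1/40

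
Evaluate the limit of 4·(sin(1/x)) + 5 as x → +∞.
Evaluate the dominant behaviour as x → +∞; each term tends to a finite value or vanishes.
Limit = 5.

Final answer: 5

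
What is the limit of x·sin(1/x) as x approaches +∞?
As x → +∞: let u = 1/x → 0⁺; then x·sin(1/x) = 1·sin(u)/u → 1·1 = 1.
Limit = 1.

Final answer: 1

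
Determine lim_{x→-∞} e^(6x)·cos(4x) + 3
Evaluate the dominant behaviour as x → -∞; each term tends to a finite value or vanishes.
Limit = 3.

Final answer: 3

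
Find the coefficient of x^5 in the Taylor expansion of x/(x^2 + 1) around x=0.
Expand to order 5: x/(x^2 + 1) = x^5 - x^3 + x + O(x^6).
The coefficient of x^5 is 1.

Final answer: 1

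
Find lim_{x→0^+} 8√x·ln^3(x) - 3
The product is a 0·∞ indeterminate form at x → 0⁺.
Rewrite the product as 8·ln^3(x) / x^(-1/2) and apply L'Hôpital, or use the standard hierarchy x^(-1/2) ≫ |ln x|^3 as x → 0⁺.
The indeterminate product → 0, so the limit = -3.

Final answer: -3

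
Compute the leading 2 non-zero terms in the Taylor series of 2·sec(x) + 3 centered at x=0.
x^2 + 5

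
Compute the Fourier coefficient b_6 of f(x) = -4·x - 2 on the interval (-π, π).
b_6 = (1/π) ∫_{-π}^{π} f(x)·sin(6x) dx.
Evaluate the integral (use parity and integration by parts as needed): b_6 = 4/3.

Final answer: 4/3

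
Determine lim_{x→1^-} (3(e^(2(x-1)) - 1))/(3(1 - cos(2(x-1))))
Both numerator and denominator → 0 as x → 1^-; this is a 0/0 indeterminate form.
Expand each to leading order near x = 1: numerator ~ 6·(x - 1), denominator ~ 6·(x - 1)^2.
The limit of the ratio is -∞.

Final answer: -∞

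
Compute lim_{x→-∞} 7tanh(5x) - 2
Evaluate the dominant behaviour as x → -∞; each term tends to a finite value or vanishes.
Limit = -9.

Final answer: -9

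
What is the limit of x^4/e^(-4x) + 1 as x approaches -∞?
The quotient is an ∞/∞ indeterminate form as x → -∞.
Compare growth rates of the dominant terms (exponentials ≫ polynomials ≫ logarithms), or apply L'Hôpital's rule; the quotient → 0.
Adding the constant: 0 + 1 = 1. Limit = 1.

Final answer: 1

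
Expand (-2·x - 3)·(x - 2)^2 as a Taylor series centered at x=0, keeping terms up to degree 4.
-2·x^3 + 5·x^2 + 4·x - 12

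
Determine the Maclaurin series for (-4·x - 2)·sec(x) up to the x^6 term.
-61·x^6/360 - 5·x^5/6 - 5·x^4/12 - 2·x^3 - x^2 - 4·x - 2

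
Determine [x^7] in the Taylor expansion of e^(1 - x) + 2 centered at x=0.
Expand to order 7: e^(1 - x) + 2 = -e·x^7/5040 + e·x^6/720 - e·x^5/120 + e·x^4/24 - e·x^3/6 + e·x^2/2 - e·x + 2 + e + O(x^8).
The coefficient of x^7 is -e/5040.

Final answer: -e/5040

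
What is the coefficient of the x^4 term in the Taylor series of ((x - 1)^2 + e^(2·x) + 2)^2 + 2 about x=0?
Expand to order 4: ((x - 1)^2 + e^(2·x) + 2)^2 + 2 = 43·x^4/3 + 32·x^3/3 + 24·x^2 + 18 + O(x^5).
The coefficient of x^4 is 43/3.

Final answer: 43/3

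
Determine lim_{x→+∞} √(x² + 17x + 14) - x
This is an ∞ − ∞ indeterminate form.
Multiply and divide by the conjugate √(x²+17x + 14) + x; the x² terms cancel, leaving (17x + 14)/(√(x²+17x + 14)+x) → 17/2.
Limit = 17/2.

Final answer: 17/2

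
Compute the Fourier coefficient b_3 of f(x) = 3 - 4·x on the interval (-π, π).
b_3 = (1/π) ∫_{-π}^{π} f(x)·sin(3x) dx.
Evaluate the integral (use parity and integration by parts as needed): b_3 = -8/3.

Final answer: -8/3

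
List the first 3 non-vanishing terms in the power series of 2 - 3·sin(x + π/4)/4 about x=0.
3·√(2)·x^2/16 - 3·√(2)·x/8 - 3·√(2)/8 + 2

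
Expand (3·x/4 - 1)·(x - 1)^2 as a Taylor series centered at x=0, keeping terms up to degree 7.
3·x^3/4 - 5·x^2/2 + 11·x/4 - 1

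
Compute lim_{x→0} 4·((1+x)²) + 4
Direct substitution at x = 0 gives 8.

Final answer: 8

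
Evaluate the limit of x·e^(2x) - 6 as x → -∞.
The product is a 0·∞ indeterminate form at x → -∞.
Rewrite the product as x / e^(-2x) (an ∞/∞ form) and apply L'Hôpital, or use the standard hierarchy e^(2|x|) ≫ |x| as x → -∞.
The indeterminate product → 0, so the limit = -6.

Final answer: -6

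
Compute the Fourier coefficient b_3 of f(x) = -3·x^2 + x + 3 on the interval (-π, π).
b_3 = (1/π) ∫_{-π}^{π} f(x)·sin(3x) dx.
Evaluate the integral (use parity and integration by parts as needed): b_3 = 2/3.

Final answer: 2/3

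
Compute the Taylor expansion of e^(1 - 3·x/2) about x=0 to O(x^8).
-243·e·x^7/71680 + 81·e·x^6/5120 - 81·e·x^5/1280 + 27·e·x^4/128 - 9·e·x^3/16 + 9·e·x^2/8 - 3·e·x/2 + e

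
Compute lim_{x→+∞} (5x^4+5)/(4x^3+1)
This is an ∞/∞ indeterminate form as x → +∞.
Divide numerator and denominator by x^4 and let the lower-order terms vanish; the numerator's degree 4 exceeds the denominator's degree 3, so the quotient diverges.
Limit = ∞.

Final answer: ∞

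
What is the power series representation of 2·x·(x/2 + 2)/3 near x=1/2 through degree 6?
3/4 + 5·(x - 1/2)/3 + (x - 1/2)^2/3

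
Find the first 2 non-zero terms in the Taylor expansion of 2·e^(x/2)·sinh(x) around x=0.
x^2 + 2·x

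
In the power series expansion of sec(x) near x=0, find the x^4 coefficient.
Expand to order 4: sec(x) = 5·x^4/24 + x^2/2 + 1 + O(x^5).
The coefficient of x^4 is 5/24.

Final answer: 5/24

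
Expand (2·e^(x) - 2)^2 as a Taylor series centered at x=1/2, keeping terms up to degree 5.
-8·e^(1/2) + 4 + 4·e + (-8·e^(1/2) + 8·e)·(x - 1/2) + (-36·e^(3/2) - 8·e^(5/2) - 4·e^(1/2) + 20·e + 28·e^(2))·(x - 1/2)^2/(-3·e^(1/2) - e^(3/2) + 1 + 3·e) + (-60·e^(3/2) - 16·e^(5/2) - 4·e^(1/2) + 28·e + 52·e^(2))·(x - 1/2)^3/(-9·e^(1/2) - 3·e^(3/2) + 3 + 9·e) + (-27·e^(3/2) - 8·e^(5/2) - e^(1/2) + 11·e + 25·e^(2))·(x - 1/2)^4/(-9·e^(1/2) - 3·e^(3/2) + 3 + 9·e) + (-51·e^(3/2) - 16·e^(5/2) - e^(1/2) + 19·e + 49·e^(2))·(x - 1/2)^5/(-45·e^(1/2) - 15·e^(3/2) + 15 + 45·e)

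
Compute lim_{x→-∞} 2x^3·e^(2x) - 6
The product is a 0·∞ indeterminate form at x → -∞.
Rewrite the product as 2x^3 / e^(-2x) (an ∞/∞ form) and apply L'Hôpital, or use the standard hierarchy e^(2|x|) ≫ |x^3| as x → -∞.
The indeterminate product → 0, so the limit = -6.

Final answer: -6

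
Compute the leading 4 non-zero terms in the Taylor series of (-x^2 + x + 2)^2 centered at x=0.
-2·x^3 - 3·x^2 + 4·x + 4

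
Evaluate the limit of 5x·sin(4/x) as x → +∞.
As x → +∞: let u = 4/x → 0⁺; then 5·x·sin(4/x) = 5·4·sin(u)/u → 5·4·1 = 20.
Limit = 20.

Final answer: 20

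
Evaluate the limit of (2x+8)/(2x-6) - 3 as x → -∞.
Evaluate the dominant behaviour as x → -∞; each term tends to a finite value or vanishes.
Limit = -2.

Final answer: -2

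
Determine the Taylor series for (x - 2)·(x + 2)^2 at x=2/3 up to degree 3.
-256/27 + 4·(x - 2/3)^2 + (x - 2/3)^3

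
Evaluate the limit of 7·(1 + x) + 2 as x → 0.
Direct substitution at x = 0 gives 9.

Final answer: 9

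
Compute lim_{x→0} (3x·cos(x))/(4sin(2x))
Both numerator and denominator → 0 as x → 0; this is a 0/0 indeterminate form.
Expand each to leading order near x = 0: numerator ~ 3·x, denominator ~ 8·x.
The limit of the ratio is 3/8.

Final answer: 3/8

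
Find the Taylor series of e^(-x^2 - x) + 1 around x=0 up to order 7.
461·x^7/5040 + 31·x^6/720 - 41·x^5/120 + x^4/24 + 5·x^3/6 - x^2/2 - x + 2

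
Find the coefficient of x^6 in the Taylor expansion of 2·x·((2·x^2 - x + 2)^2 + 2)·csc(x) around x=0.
Expand to order 6: 2·x·((2·x^2 - x + 2)^2 + 2)·csc(x) = 538·x^6/315 - 67·x^5/45 + 337·x^4/30 - 28·x^3/3 + 20·x^2 - 8·x + 12 + O(x^7).
The coefficient of x^6 is 538/315.

Final answer: 538/315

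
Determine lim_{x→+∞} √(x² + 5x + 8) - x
As x → +∞: multiply by the conjugate to get (5x+8)/(√(x²+5x+8)+x); the denominator ~ 2x, so the limit is 5/2.
Limit = 5/2.

Final answer: 5/2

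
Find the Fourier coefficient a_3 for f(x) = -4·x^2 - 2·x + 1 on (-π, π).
a_3 = (1/π) ∫_{-π}^{π} f(x)·cos(3x) dx.
Evaluate the integral (use parity and integration by parts as needed): a_3 = 16/9.

Final answer: 16/9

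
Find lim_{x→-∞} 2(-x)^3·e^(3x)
This is a 0·∞ indeterminate form at x → -∞.
Rewrite the product as 2(-x)^3 / e^(-3x) (an ∞/∞ form) and apply L'Hôpital, or use the standard hierarchy e^(3|x|) ≫ |(-x)^3| as x → -∞.
The indeterminate product → 0, so the limit = 0.

Final answer: 0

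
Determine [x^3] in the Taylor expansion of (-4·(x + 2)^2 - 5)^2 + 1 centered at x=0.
Expand to order 3: (-4·(x + 2)^2 - 5)^2 + 1 = 128·x^3 + 424·x^2 + 672·x + 442 + O(x^4).
The coefficient of x^3 is 128.

Final answer: 128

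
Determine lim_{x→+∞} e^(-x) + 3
Evaluate the dominant behaviour as x → +∞; each term tends to a finite value or vanishes.
Limit = 3.

Final answer: 3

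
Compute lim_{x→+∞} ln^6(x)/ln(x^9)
This is an ∞/∞ indeterminate form as x → +∞.
Write ln(x^9) = 9·ln(x), reducing the quotient to ln^5(x)/9 → ∞.
Limit = ∞.

Final answer: ∞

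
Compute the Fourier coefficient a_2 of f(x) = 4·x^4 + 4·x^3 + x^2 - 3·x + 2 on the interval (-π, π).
a_2 = (1/π) ∫_{-π}^{π} f(x)·cos(2x) dx.
Evaluate the integral (use parity and integration by parts as needed): a_2 = -11 + 8·π^2.

Final answer: -11 + 8·π^2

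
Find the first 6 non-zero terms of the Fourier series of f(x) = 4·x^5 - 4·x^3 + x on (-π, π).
(-168·π^2 + 8·π^4 + 1010)·sin(x) + (-4·π^4 - 37 + 24·π^2)·sin(2·x) + (-232·π^2/27 + 518/81 + 8·π^4/3)·sin(3·x) + (-2·π^4 - 35/16 + 9·π^2/2)·sin(4·x) + (-72·π^2/25 + 682/625 + 8·π^4/5)·sin(5·x) + (-4·π^4/3 - 55/81 + 56·π^2/27)·sin(6·x)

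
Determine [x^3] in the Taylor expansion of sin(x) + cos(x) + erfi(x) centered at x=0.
Expand to order 3: sin(x) + cos(x) + erfi(x) = x^3·(-1/6 + 2/(3·√(π))) - x^2/2 + x·(1 + 2/√(π)) + 1 + O(x^4).
The coefficient of x^3 is -1/6 + 2/(3·√(π)).

Final answer: -1/6 + 2/(3·√(π))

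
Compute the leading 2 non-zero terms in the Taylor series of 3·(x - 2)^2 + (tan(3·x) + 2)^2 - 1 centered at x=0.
12·x^2 + 15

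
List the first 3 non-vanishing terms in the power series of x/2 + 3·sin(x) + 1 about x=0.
-x^3/2 + 7·x/2 + 1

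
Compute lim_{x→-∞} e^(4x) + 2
Evaluate the dominant behaviour as x → -∞; each term tends to a finite value or vanishes.
Limit = 2.

Final answer: 2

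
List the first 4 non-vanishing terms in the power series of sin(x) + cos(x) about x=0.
-x^3/6 - x^2/2 + x + 1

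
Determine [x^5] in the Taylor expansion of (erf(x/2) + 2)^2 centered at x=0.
Expand to order 5: (erf(x/2) + 2)^2 = x^5/(40·√(π)) - x^4/(6·π) - x^3/(3·√(π)) + x^2/π + 4·x/√(π) + 4 + O(x^6).
The coefficient of x^5 is 1/(40·√(π)).

Final answer: 1/(40·√(π))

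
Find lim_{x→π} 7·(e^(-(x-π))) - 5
Direct substitution at x = π gives 2.

Final answer: 2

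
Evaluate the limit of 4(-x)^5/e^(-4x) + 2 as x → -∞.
The quotient is an ∞/∞ indeterminate form as x → -∞.
Compare growth rates of the dominant terms (exponentials ≫ polynomials ≫ logarithms), or apply L'Hôpital's rule; the quotient → 0.
Adding the constant: 0 + 2 = 2. Limit = 2.

Final answer: 2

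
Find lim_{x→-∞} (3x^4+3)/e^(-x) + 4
The quotient is an ∞/∞ indeterminate form as x → -∞.
Compare growth rates of the dominant terms (exponentials ≫ polynomials ≫ logarithms), or apply L'Hôpital's rule; the quotient → 0.
Adding the constant: 0 + 4 = 4. Limit = 4.

Final answer: 4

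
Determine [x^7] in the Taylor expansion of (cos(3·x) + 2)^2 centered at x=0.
Expand to order 7: (cos(3·x) + 2)^2 = -729·x^6/20 + 81·x^4/2 - 27·x^2 + 9 + O(x^8).
The coefficient of x^7 is 0.

Final answer: 0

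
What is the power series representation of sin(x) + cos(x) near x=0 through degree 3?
-x^3/6 - x^2/2 + x + 1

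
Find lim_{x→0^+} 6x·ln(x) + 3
The product is a 0·∞ indeterminate form at x → 0⁺.
Rewrite the product as 6·ln(x) / x^(-1) and apply L'Hôpital, or use the standard hierarchy x^(-1) ≫ |ln x| as x → 0⁺.
The indeterminate product → 0, so the limit = 3.

Final answer: 3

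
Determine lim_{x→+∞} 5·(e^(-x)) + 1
Evaluate the dominant behaviour as x → +∞; each term tends to a finite value or vanishes.
Limit = 1.

Final answer: 1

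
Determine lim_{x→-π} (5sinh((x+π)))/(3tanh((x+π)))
Both numerator and denominator → 0 as x → -π; this is a 0/0 indeterminate form.
Expand each to leading order near x = -π: numerator ~ 5·(x + π), denominator ~ 3·(x + π).
The limit of the ratio is 5/3.

Final answer: 5/3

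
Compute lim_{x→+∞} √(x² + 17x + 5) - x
This is an ∞ − ∞ indeterminate form.
Multiply and divide by the conjugate √(x²+17x + 5) + x; the x² terms cancel, leaving (17x + 5)/(√(x²+17x + 5)+x) → 17/2.
Limit = 17/2.

Final answer: 17/2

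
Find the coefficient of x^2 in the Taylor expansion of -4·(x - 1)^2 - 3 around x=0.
Expand to order 2: -4·(x - 1)^2 - 3 = -4·x^2 + 8·x - 7 + O(x^3).
The coefficient of x^2 is -4.

Final answer: -4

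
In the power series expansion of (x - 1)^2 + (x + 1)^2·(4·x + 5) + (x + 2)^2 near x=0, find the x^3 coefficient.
Expand to order 3: (x - 1)^2 + (x + 1)^2·(4·x + 5) + (x + 2)^2 = 4·x^3 + 15·x^2 + 16·x + 10 + O(x^4).
The coefficient of x^3 is 4.

Final answer: 4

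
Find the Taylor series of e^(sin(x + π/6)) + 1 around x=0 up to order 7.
3617·√(3)·x^7·e^(1/2)/645120 + 1753·x^6·e^(1/2)/46080 + 5·√(3)·x^5·e^(1/2)/768 - 55·x^4·e^(1/2)/384 - 7·√(3)·x^3·e^(1/2)/48 + x^2·e^(1/2)/8 + √(3)·x·e^(1/2)/2 + 1 + e^(1/2)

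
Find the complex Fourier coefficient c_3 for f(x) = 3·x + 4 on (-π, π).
Compute the real Fourier coefficients first: a_3 = 0, b_3 = 2.
Then c_3 = (a_3 − i·b_3)/2 = -i.

Final answer: -i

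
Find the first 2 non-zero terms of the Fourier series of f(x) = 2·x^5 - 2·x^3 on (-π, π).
(-84·π^2 + 4·π^4 + 504)·sin(x) + (-2·π^4 - 18 + 12·π^2)·sin(2·x)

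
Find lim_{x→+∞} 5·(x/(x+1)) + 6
Evaluate the dominant behaviour as x → +∞; each term tends to a finite value or vanishes.
Limit = 11.

Final answer: 11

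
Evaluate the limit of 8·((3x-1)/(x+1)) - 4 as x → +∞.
Evaluate the dominant behaviour as x → +∞; each term tends to a finite value or vanishes.
Limit = 20.

Final answer: 20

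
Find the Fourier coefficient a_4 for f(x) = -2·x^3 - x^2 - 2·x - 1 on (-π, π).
a_4 = (1/π) ∫_{-π}^{π} f(x)·cos(4x) dx.
Evaluate the integral (use parity and integration by parts as needed): a_4 = -1/4.

Final answer: -1/4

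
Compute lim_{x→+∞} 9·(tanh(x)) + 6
Evaluate the dominant behaviour as x → +∞; each term tends to a finite value or vanishes.
Limit = 15.

Final answer: 15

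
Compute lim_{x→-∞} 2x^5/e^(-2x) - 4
The quotient is an ∞/∞ indeterminate form as x → -∞.
Compare growth rates of the dominant terms (exponentials ≫ polynomials ≫ logarithms), or apply L'Hôpital's rule; the quotient → 0.
Adding the constant: 0 - 4 = -4. Limit = -4.

Final answer: -4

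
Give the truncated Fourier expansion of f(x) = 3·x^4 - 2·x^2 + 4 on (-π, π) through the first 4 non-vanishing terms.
(152 - 24·π^2)·cos(x) + (-11 + 6·π^2)·cos(2·x) + (8/3 - 8·π^2/3)·cos(3·x) - 2·π^2/3 + 4 + 3·π^4/5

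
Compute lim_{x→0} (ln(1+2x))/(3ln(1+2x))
Both numerator and denominator → 0 as x → 0; this is a 0/0 indeterminate form.
Expand each to leading order near x = 0: numerator ~ 2·x, denominator ~ 6·x.
The limit of the ratio is 1/3.

Final answer: 1/3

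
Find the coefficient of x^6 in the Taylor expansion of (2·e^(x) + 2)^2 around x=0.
Expand to order 6: (2·e^(x) + 2)^2 = 11·x^6/30 + 17·x^5/15 + 3·x^4 + 20·x^3/3 + 12·x^2 + 16·x + 16 + O(x^7).
The coefficient of x^6 is 11/30.

Final answer: 11/30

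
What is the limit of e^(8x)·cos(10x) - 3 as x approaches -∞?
Evaluate the dominant behaviour as x → -∞; each term tends to a finite value or vanishes.
Limit = -3.

Final answer: -3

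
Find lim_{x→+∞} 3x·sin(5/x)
As x → +∞: let u = 5/x → 0⁺; then 3·x·sin(5/x) = 3·5·sin(u)/u → 3·5·1 = 15.
Limit = 15.

Final answer: 15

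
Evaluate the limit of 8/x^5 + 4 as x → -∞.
Evaluate the dominant behaviour as x → -∞; each term tends to a finite value or vanishes.
Limit = 4.

Final answer: 4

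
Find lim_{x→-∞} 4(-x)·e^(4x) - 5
The product is a 0·∞ indeterminate form at x → -∞.
Rewrite the product as 4(-x) / e^(-4x) (an ∞/∞ form) and apply L'Hôpital, or use the standard hierarchy e^(4|x|) ≫ |(-x)| as x → -∞.
The indeterminate product → 0, so the limit = -5.

Final answer: -5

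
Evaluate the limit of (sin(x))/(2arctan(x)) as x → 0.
Both numerator and denominator → 0 as x → 0; this is a 0/0 indeterminate form.
Expand each to leading order near x = 0: numerator ~ x, denominator ~ 2·x.
The limit of the ratio is 1/2.

Final answer: 1/2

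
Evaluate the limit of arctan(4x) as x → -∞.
Evaluate the dominant behaviour as x → -∞; each term tends to a finite value or vanishes.
Limit = -π/2.

Final answer: -π/2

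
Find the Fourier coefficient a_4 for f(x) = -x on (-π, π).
a_4 = (1/π) ∫_{-π}^{π} f(x)·cos(4x) dx.
Evaluate the integral (use parity and integration by parts as needed): a_4 = 0.

Final answer: 0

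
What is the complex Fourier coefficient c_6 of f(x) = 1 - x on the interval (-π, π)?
Compute the real Fourier coefficients first: a_6 = 0, b_6 = 1/3.
Then c_6 = (a_6 − i·b_6)/2 = -i/6.

Final answer: -i/6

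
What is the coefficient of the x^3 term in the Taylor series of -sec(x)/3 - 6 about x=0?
Expand to order 3: -sec(x)/3 - 6 = -x^2/6 - 19/3 + O(x^4).
The coefficient of x^3 is 0.

Final answer: 0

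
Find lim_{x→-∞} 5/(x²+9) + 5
Evaluate the dominant behaviour as x → -∞; each term tends to a finite value or vanishes.
Limit = 5.

Final answer: 5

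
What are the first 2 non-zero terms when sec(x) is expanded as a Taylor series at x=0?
x^2/2 + 1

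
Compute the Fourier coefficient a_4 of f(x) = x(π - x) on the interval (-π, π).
a_4 = (1/π) ∫_{-π}^{π} f(x)·cos(4x) dx.
Evaluate the integral (use parity and integration by parts as needed): a_4 = -1/4.

Final answer: -1/4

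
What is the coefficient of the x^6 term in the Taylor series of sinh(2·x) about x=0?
Expand to order 6: sinh(2·x) = 4·x^5/15 + 4·x^3/3 + 2·x + O(x^7).
The coefficient of x^6 is 0.

Final answer: 0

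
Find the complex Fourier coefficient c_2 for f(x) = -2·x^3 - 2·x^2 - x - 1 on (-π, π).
Compute the real Fourier coefficients first: a_2 = -2, b_2 = -2 + 2·π^2.
Then c_2 = (a_2 − i·b_2)/2 = -1 - i·π^2 + i.

Final answer: -1 - i·π^2 + i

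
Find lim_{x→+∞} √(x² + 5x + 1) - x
This is an ∞ − ∞ indeterminate form.
Multiply and divide by the conjugate √(x²+5x + 1) + x; the x² terms cancel, leaving (5x + 1)/(√(x²+5x + 1)+x) → 5/2.
Limit = 5/2.

Final answer: 5/2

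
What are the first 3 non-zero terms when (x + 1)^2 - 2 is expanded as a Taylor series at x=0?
x^2 + 2·x - 1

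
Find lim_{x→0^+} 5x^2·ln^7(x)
This is a 0·∞ indeterminate form at x → 0⁺.
Rewrite the product as 5·ln^7(x) / x^(-2) and apply L'Hôpital, or use the standard hierarchy x^(-2) ≫ |ln x|^7 as x → 0⁺.
The indeterminate product → 0, so the limit = 0.

Final answer: 0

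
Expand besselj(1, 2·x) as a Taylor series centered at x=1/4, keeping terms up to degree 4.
besselj(1, 1/2) + (-besselj(2, 1/2) + besselj(0, 1/2))·(x - 1/4) + (-3·besselj(1, 1/2)/2 + besselj(3, 1/2)/2)·(x - 1/4)^2 + (-besselj(0, 1/2)/2 - besselj(4, 1/2)/6 + 2·besselj(2, 1/2)/3)·(x - 1/4)^3 + (-5·besselj(3, 1/2)/24 + besselj(5, 1/2)/24 + 5·besselj(1, 1/2)/12)·(x - 1/4)^4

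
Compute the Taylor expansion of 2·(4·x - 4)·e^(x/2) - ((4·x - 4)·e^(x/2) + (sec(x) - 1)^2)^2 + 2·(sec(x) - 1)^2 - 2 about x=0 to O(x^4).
-11·x^3/6 + 11·x^2 + 20·x - 26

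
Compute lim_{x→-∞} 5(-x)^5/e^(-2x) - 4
The quotient is an ∞/∞ indeterminate form as x → -∞.
Compare growth rates of the dominant terms (exponentials ≫ polynomials ≫ logarithms), or apply L'Hôpital's rule; the quotient → 0.
Adding the constant: 0 - 4 = -4. Limit = -4.

Final answer: -4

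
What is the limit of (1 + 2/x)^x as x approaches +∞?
As x → +∞: this is the defining limit (1 + 2/x)^x → e^2.
Limit = e^(2).

Final answer: e^(2)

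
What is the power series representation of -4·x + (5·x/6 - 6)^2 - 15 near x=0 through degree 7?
25·x^2/36 - 14·x + 21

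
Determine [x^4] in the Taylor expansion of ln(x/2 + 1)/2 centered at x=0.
Expand to order 4: ln(x/2 + 1)/2 = -x^4/128 + x^3/48 - x^2/16 + x/4 + O(x^5).
The coefficient of x^4 is -1/128.

Final answer: -1/128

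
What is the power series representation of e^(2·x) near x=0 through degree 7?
8·x^7/315 + 4·x^6/45 + 4·x^5/15 + 2·x^4/3 + 4·x^3/3 + 2·x^2 + 2·x + 1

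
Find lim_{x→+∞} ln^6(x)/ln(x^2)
This is an ∞/∞ indeterminate form as x → +∞.
Write ln(x^2) = 2·ln(x), reducing the quotient to ln^5(x)/2 → ∞.
Limit = ∞.

Final answer: ∞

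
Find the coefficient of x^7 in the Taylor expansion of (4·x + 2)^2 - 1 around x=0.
Expand to order 7: (4·x + 2)^2 - 1 = 16·x^2 + 16·x + 3 + O(x^8).
The coefficient of x^7 is 0.

Final answer: 0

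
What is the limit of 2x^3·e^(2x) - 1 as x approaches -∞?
The product is a 0·∞ indeterminate form at x → -∞.
Rewrite the product as 2x^3 / e^(-2x) (an ∞/∞ form) and apply L'Hôpital, or use the standard hierarchy e^(2|x|) ≫ |x^3| as x → -∞.
The indeterminate product → 0, so the limit = -1.

Final answer: -1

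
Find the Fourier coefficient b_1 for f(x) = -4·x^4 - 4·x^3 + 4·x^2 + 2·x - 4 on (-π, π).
b_1 = (1/π) ∫_{-π}^{π} f(x)·sin(1x) dx.
Evaluate the integral (use parity and integration by parts as needed): b_1 = 52 - 8·π^2.

Final answer: 52 - 8·π^2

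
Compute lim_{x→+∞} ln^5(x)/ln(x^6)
This is an ∞/∞ indeterminate form as x → +∞.
Write ln(x^6) = 6·ln(x), reducing the quotient to ln^4(x)/6 → ∞.
Limit = ∞.

Final answer: ∞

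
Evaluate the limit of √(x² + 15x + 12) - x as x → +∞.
This is an ∞ − ∞ indeterminate form.
Multiply and divide by the conjugate √(x²+15x + 12) + x; the x² terms cancel, leaving (15x + 12)/(√(x²+15x + 12)+x) → 15/2.
Limit = 15/2.

Final answer: 15/2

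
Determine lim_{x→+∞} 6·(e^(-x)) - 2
Evaluate the dominant behaviour as x → +∞; each term tends to a finite value or vanishes.
Limit = -2.

Final answer: -2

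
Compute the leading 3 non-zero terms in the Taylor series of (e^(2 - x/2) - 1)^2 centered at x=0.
x^2·(-1 + e^(2))^2·(e^(2)/(4·(-1 + e^(2))) + e^(4)/(4·(-1 + e^(2))^2)) - x·(-1 + e^(2))·e^(2) + (-1 + e^(2))^2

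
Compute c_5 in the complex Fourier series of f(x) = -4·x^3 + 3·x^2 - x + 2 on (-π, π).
Compute the real Fourier coefficients first: a_5 = -12/25, b_5 = -8·π^2/5 - 2/125.
Then c_5 = (a_5 − i·b_5)/2 = -6/25 + i/125 + 4·i·π^2/5.

Final answer: -6/25 + i/125 + 4·i·π^2/5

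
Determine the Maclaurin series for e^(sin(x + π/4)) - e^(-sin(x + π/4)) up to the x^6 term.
x^6·(-11·e^(-√(2)/2)/1152 + 101·√(2)·e^(-√(2)/2)/5760 + 11·e^(√(2)/2)/1152 + 101·√(2)·e^(√(2)/2)/5760) + x^5·(-e^(-√(2)/2)/24 + √(2)·e^(-√(2)/2)/64 + √(2)·e^(√(2)/2)/64 + e^(√(2)/2)/24) + x^4·(-√(2)·e^(√(2)/2)/24 - √(2)·e^(-√(2)/2)/24 - e^(√(2)/2)/96 + e^(-√(2)/2)/96) + x^3·(-e^(√(2)/2)/4 - √(2)·e^(√(2)/2)/24 - √(2)·e^(-√(2)/2)/24 + e^(-√(2)/2)/4) + x^2·(-√(2)·e^(√(2)/2)/4 - √(2)·e^(-√(2)/2)/4 - e^(-√(2)/2)/4 + e^(√(2)/2)/4) + x·(√(2)·e^(-√(2)/2)/2 + √(2)·e^(√(2)/2)/2) - e^(-√(2)/2) + e^(√(2)/2)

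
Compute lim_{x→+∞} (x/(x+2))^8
As x → +∞: x/(x+2) = 1/(1 + 2/x) → 1, and the 8th power of a limit-1 base also → 1.
Limit = 1.

Final answer: 1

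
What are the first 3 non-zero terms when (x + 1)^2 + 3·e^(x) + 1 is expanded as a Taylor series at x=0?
5·x^2/2 + 5·x + 5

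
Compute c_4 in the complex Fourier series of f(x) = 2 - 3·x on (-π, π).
Compute the real Fourier coefficients first: a_4 = 0, b_4 = 3/2.
Then c_4 = (a_4 − i·b_4)/2 = -3·i/4.

Final answer: -3·i/4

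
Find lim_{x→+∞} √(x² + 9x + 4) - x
As x → +∞: multiply by the conjugate to get (9x+4)/(√(x²+9x+4)+x); the denominator ~ 2x, so the limit is 9/2.
Limit = 9/2.

Final answer: 9/2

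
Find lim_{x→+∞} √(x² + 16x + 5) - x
This is an ∞ − ∞ indeterminate form.
Multiply and divide by the conjugate √(x²+16x + 5) + x; the x² terms cancel, leaving (16x + 5)/(√(x²+16x + 5)+x) → 16/2 = 8.
Limit = 8.

Final answer: 8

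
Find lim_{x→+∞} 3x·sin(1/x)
As x → +∞: let u = 1/x → 0⁺; then 3·x·sin(1/x) = 3·1·sin(u)/u → 3·1·1 = 3.
Limit = 3.

Final answer: 3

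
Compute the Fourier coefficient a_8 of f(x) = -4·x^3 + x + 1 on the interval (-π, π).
a_8 = (1/π) ∫_{-π}^{π} f(x)·cos(8x) dx.
Evaluate the integral (use parity and integration by parts as needed): a_8 = 0.

Final answer: 0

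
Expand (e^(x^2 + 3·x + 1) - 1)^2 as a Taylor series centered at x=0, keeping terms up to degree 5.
x^5·(-1 + e)^2·(321·e/(20·(-1 + e)) + 531·e^(2)/(4·(-1 + e)^2)) + x^4·(-1 + e)^2·(67·e/(4·(-1 + e)) + 301·e^(2)/(4·(-1 + e)^2)) + x^3·(-1 + e)^2·(15·e/(-1 + e) + 33·e^(2)/(-1 + e)^2) + x^2·(-1 + e)^2·(11·e/(-1 + e) + 9·e^(2)/(-1 + e)^2) + 6·e·x·(-1 + e) + (-1 + e)^2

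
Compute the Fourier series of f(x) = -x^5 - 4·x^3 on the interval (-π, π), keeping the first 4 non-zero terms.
(-2·π^4 - 192 + 32·π^2)·sin(x) + (-π^2 + 3/2 + π^4)·sin(2·x) + (-2·π^4/3 - 32·π^2/27 + 64/81)·sin(3·x) + (-33/64 + 11·π^2/8 + π^4/2)·sin(4·x)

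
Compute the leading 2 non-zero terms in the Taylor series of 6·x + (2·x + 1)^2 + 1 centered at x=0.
10·x + 2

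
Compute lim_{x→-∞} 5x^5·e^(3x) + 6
The product is a 0·∞ indeterminate form at x → -∞.
Rewrite the product as 5x^5 / e^(-3x) (an ∞/∞ form) and apply L'Hôpital, or use the standard hierarchy e^(3|x|) ≫ |x^5| as x → -∞.
The indeterminate product → 0, so the limit = 6.

Final answer: 6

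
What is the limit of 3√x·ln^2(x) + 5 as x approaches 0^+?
The product is a 0·∞ indeterminate form at x → 0⁺.
Rewrite the product as 3·ln^2(x) / x^(-1/2) and apply L'Hôpital, or use the standard hierarchy x^(-1/2) ≫ |ln x|^2 as x → 0⁺.
The indeterminate product → 0, so the limit = 5.

Final answer: 5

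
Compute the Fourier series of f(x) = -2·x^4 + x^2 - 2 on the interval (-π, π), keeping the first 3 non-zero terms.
(-100 + 16·π^2)·cos(x) + (7 - 4·π^2)·cos(2·x) - 2·π^4/5 - 2 + π^2/3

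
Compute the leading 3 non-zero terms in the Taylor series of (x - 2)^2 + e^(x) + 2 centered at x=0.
3·x^2/2 - 3·x + 7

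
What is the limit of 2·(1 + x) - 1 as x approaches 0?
Direct substitution at x = 0 gives 1.

Final answer: 1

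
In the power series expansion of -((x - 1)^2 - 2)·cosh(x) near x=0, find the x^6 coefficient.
Expand to order 6: -((x - 1)^2 - 2)·cosh(x) = -29·x^6/720 + x^5/12 - 11·x^4/24 + x^3 - x^2/2 + 2·x + 1 + O(x^7).
The coefficient of x^6 is -29/720.

Final answer: -29/720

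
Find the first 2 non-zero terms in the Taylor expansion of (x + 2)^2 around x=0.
4·x + 4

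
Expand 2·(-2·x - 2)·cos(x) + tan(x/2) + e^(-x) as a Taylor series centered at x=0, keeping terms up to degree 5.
-41·x^5/240 - x^4/8 + 15·x^3/8 + 5·x^2/2 - 9·x/2 - 3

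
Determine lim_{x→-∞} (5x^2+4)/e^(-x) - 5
The quotient is an ∞/∞ indeterminate form as x → -∞.
Compare growth rates of the dominant terms (exponentials ≫ polynomials ≫ logarithms), or apply L'Hôpital's rule; the quotient → 0.
Adding the constant: 0 - 5 = -5. Limit = -5.

Final answer: -5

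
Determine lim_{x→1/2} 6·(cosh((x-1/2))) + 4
Direct substitution at x = 1/2 gives 10.

Final answer: 10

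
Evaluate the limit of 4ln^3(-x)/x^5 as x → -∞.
This is an ∞/∞ indeterminate form as x → -∞.
Compare growth rates of the dominant terms (exponentials ≫ polynomials ≫ logarithms), or apply L'Hôpital's rule; the quotient → 0.
Limit = 0.

Final answer: 0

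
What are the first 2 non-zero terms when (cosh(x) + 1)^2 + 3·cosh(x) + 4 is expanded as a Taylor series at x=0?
7·x^2/2 + 11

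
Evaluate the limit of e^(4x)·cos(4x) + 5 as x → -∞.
Evaluate the dominant behaviour as x → -∞; each term tends to a finite value or vanishes.
Limit = 5.

Final answer: 5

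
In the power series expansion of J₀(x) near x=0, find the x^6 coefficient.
Expand to order 6: J₀(x) = -x^6/2304 + x^4/64 - x^2/4 + 1 + O(x^7).
The coefficient of x^6 is -1/2304.

Final answer: -1/2304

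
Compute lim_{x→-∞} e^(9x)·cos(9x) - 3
Evaluate the dominant behaviour as x → -∞; each term tends to a finite value or vanishes.
Limit = -3.

Final answer: -3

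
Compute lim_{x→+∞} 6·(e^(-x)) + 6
Evaluate the dominant behaviour as x → +∞; each term tends to a finite value or vanishes.
Limit = 6.

Final answer: 6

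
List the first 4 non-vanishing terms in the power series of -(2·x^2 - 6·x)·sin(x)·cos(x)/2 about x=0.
2·x^5/3 - 2·x^4 - x^3 + 3·x^2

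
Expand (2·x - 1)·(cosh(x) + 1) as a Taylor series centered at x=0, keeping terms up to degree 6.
-x^6/720 + x^5/12 - x^4/24 + x^3 - x^2/2 + 4·x - 2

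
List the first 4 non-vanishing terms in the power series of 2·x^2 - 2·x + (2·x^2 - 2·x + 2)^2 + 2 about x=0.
-8·x^3 + 14·x^2 - 10·x + 6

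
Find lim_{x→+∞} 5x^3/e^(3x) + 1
The quotient is an ∞/∞ indeterminate form as x → +∞.
The exponential denominator e^(3x) dominates the polynomial numerator (e^x ≫ x^3 as x → ∞), so the quotient → 0.
Adding the constant: 0 + 1 = 1. Limit = 1.

Final answer: 1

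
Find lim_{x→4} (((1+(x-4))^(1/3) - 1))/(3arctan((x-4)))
Both numerator and denominator → 0 as x → 4; this is a 0/0 indeterminate form.
Expand each to leading order near x = 4: numerator ~ (x - 4)/3, denominator ~ 3·(x - 4).
The limit of the ratio is 1/9.

Final answer: 1/9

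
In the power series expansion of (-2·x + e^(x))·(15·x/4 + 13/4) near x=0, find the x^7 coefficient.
Expand to order 7: (-2·x + e^(x))·(15·x/4 + 13/4) = 59·x^7/10080 + 103·x^6/2880 + 11·x^5/60 + 73·x^4/96 + 29·x^3/12 - 17·x^2/8 + x/2 + 13/4 + O(x^8).
The coefficient of x^7 is 59/10080.

Final answer: 59/10080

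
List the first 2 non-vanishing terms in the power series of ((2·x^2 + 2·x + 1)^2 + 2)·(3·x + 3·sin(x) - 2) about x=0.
10·x - 6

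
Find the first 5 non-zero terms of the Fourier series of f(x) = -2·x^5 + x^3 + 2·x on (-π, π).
(-488 - 4·π^4 + 82·π^2)·sin(x) + (-11·π^2 + 29/2 + 2·π^4)·sin(2·x) + (-4·π^4/3 - 88/81 + 98·π^2/27)·sin(3·x) + (-7·π^2/4 - 11/32 + π^4)·sin(4·x) + (-4·π^4/5 + 344/625 + 26·π^2/25)·sin(5·x)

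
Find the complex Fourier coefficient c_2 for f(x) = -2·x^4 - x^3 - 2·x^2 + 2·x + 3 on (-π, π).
Compute the real Fourier coefficients first: a_2 = 4 - 4·π^2, b_2 = -7/2 + π^2.
Then c_2 = (a_2 − i·b_2)/2 = -2·π^2 + 2 - i·π^2/2 + 7·i/4.

Final answer: -2·π^2 + 2 - i·π^2/2 + 7·i/4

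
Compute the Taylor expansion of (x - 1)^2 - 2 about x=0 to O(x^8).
x^2 - 2·x - 1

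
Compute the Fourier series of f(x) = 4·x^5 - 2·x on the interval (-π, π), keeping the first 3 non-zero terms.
(-160·π^2 + 8·π^4 + 956)·sin(x) + (-4·π^4 - 28 + 20·π^2)·sin(2·x) + (-160·π^2/27 + 212/81 + 8·π^4/3)·sin(3·x)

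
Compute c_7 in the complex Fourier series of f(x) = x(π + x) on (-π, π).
Compute the real Fourier coefficients first: a_7 = -4/49, b_7 = 2·π/7.
Then c_7 = (a_7 − i·b_7)/2 = -2/49 - i·π/7.

Final answer: -2/49 - i·π/7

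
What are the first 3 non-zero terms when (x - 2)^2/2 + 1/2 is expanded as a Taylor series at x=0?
x^2/2 - 2·x + 5/2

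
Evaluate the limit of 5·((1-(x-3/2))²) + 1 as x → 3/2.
Direct substitution at x = 3/2 gives 6.

Final answer: 6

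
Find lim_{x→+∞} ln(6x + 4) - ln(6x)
This is an ∞ − ∞ indeterminate form.
Combine the logarithms: ln(6x+4) − ln(6x) = ln((6x+4)/(6x)) = ln(1 + 4/(6x)) → ln(1) = 0.
Limit = 0.

Final answer: 0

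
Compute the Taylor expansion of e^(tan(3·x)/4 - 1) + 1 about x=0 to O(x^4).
297·x^3·e^(-1)/128 + 9·x^2·e^(-1)/32 + 3·x·e^(-1)/4 + e^(-1) + 1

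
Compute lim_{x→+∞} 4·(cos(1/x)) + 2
Evaluate the dominant behaviour as x → +∞; each term tends to a finite value or vanishes.
Limit = 6.

Final answer: 6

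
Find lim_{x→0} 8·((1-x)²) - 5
Direct substitution at x = 0 gives 3.

Final answer: 3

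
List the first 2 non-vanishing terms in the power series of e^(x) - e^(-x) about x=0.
x^3/3 + 2·x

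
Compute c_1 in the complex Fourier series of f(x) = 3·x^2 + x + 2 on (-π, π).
Compute the real Fourier coefficients first: a_1 = -12, b_1 = 2.
Then c_1 = (a_1 − i·b_1)/2 = -6 - i.

Final answer: -6 - i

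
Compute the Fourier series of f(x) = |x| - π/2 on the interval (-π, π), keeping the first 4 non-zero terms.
-4·cos(x)/π - 4·cos(3·x)/(9·π) - 4·cos(5·x)/(25·π) - 4·cos(7·x)/(49·π)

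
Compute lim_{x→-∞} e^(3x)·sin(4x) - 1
Evaluate the dominant behaviour as x → -∞; each term tends to a finite value or vanishes.
Limit = -1.

Final answer: -1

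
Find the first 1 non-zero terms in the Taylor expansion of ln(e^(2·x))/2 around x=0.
x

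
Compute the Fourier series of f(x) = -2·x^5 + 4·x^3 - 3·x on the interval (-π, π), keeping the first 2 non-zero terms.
(-534 - 4·π^4 + 88·π^2)·sin(x) + (-14·π^2 + 24 + 2·π^4)·sin(2·x)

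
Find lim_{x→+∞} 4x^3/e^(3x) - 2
The quotient is an ∞/∞ indeterminate form as x → +∞.
The exponential denominator e^(3x) dominates the polynomial numerator (e^x ≫ x^3 as x → ∞), so the quotient → 0.
Adding the constant: 0 - 2 = -2. Limit = -2.

Final answer: -2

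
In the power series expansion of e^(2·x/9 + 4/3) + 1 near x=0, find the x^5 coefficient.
Expand to order 5: e^(2·x/9 + 4/3) + 1 = 4·x^5·e^(4/3)/885735 + 2·x^4·e^(4/3)/19683 + 4·x^3·e^(4/3)/2187 + 2·x^2·e^(4/3)/81 + 2·x·e^(4/3)/9 + 1 + e^(4/3) + O(x^6).
The coefficient of x^5 is 4·e^(4/3)/885735.

Final answer: 4·e^(4/3)/885735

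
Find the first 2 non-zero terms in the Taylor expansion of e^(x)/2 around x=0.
x/2 + 1/2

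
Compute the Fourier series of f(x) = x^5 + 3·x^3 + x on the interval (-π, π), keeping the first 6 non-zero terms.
(-34·π^2 + 2·π^4 + 206)·sin(x) + (-π^4 - 4 + 2·π^2)·sin(2·x) + (26/81 + 14·π^2/27 + 2·π^4/3)·sin(3·x) + (-π^4/2 - 7·π^2/8 - 11/64)·sin(4·x) + (118/625 + 22·π^2/25 + 2·π^4/5)·sin(5·x) + (-π^4/3 - 22·π^2/27 - 16/81)·sin(6·x)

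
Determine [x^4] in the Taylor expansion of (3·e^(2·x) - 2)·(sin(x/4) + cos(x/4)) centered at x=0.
Expand to order 4: (3·e^(2·x) - 2)·(sin(x/4) + cos(x/4)) = 17185·x^4/6144 + 2039·x^3/384 + 239·x^2/32 + 25·x/4 + 1 + O(x^5).
The coefficient of x^4 is 17185/6144.

Final answer: 17185/6144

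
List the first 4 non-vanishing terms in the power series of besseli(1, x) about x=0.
x^7/18432 + x^5/384 + x^3/16 + x/2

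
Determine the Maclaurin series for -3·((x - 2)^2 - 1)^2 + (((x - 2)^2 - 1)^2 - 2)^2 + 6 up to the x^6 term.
108·x^6 - 400·x^5 + 879·x^4 - 1144·x^3 + 818·x^2 - 264·x + 28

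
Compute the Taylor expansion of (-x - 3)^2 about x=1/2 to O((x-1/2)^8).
49/4 + 7·(x - 1/2) + (x - 1/2)^2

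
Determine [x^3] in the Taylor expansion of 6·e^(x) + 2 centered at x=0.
Expand to order 3: 6·e^(x) + 2 = x^3 + 3·x^2 + 6·x + 8 + O(x^4).
The coefficient of x^3 is 1.

Final answer: 1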